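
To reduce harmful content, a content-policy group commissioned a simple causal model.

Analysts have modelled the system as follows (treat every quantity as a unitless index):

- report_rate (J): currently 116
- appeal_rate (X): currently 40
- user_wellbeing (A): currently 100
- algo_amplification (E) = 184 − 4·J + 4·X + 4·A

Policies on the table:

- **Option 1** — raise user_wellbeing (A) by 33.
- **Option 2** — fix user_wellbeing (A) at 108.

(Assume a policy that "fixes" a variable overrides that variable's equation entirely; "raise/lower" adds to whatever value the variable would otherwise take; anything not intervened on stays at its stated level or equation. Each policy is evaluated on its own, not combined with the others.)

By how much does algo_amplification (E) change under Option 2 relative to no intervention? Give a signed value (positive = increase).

Baseline:
  J = 116
  X = 40
  A = 100
  E = 184 − 4·116 + 4·40 + 4·100 = 280
Option 2 (A := 108):
  J = 116
  X = 40
  A = 108
  E = 184 − 4·116 + 4·40 + 4·108 = 312
Change in E: 312 − 280 = 32

32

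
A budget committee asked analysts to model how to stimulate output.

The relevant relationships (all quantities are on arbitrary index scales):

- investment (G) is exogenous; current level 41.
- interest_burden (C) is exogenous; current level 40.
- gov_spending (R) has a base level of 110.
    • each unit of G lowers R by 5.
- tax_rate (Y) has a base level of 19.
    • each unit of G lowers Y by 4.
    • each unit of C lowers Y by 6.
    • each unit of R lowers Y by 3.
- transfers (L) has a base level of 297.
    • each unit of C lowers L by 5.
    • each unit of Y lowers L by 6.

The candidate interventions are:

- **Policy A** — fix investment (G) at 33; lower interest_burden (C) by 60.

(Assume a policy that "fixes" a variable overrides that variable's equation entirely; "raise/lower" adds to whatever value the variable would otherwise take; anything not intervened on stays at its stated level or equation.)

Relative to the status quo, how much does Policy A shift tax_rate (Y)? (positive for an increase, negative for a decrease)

272

Baseline:
  G = 41
  C = 40
  R = 110 − 5·41 = -95
  Y = 19 − 4·41 − 6·40 − 3·(-95) = -100
Policy A (G := 33, C − 60):
  G = 33
  C = 40 − 60 = -20
  R = 110 − 5·33 = -55
  Y = 19 − 4·33 − 6·(-20) − 3·(-55) = 172
Change in Y: 172 − (-100) = 272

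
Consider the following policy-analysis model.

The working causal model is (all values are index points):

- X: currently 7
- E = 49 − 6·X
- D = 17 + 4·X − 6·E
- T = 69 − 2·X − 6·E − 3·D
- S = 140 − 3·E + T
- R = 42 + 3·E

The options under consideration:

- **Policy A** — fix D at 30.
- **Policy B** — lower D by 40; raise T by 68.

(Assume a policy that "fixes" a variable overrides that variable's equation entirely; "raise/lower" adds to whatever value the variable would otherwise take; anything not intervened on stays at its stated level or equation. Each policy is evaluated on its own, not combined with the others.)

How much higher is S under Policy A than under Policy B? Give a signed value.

Policy A (D := 30):
  X = 7
  E = 49 − 6·7 = 7
  D = 30
  T = 69 − 2·7 − 6·7 − 3·30 = -77
  S = 140 − 3·7 + (-77) = 42
Policy B (D − 40, T + 68):
  X = 7
  E = 49 − 6·7 = 7
  D = 17 + 4·7 − 6·7 (−40 from intervention) = -37
  T = 69 − 2·7 − 6·7 − 3·(-37) (+68 from intervention) = 192
  S = 140 − 3·7 + 192 = 311
S: 42 − 311 = -269

-269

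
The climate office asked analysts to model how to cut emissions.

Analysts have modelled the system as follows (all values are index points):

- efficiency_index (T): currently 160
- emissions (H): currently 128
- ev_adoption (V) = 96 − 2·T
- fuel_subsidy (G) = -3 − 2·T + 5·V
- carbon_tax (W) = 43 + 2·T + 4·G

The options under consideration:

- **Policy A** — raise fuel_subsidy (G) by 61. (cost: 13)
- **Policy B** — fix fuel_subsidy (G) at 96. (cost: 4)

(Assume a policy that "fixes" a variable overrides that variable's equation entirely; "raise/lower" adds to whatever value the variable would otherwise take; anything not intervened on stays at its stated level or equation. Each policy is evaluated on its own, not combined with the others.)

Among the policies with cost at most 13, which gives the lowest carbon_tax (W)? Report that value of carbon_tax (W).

-5165

Policy A (G + 61):
  T = 160
  V = 96 − 2·160 = -224
  G = -3 − 2·160 + 5·(-224) (+61 from intervention) = -1382
  W = 43 + 2·160 + 4·(-1382) = -5165
Policy B (G := 96):
  T = 160
  V = 96 − 2·160 = -224
  G = 96
  W = 43 + 2·160 + 4·96 = 747
Comparing — Policy A: W=-5165, Policy B: W=747. Lowest is -5165 (Policy A).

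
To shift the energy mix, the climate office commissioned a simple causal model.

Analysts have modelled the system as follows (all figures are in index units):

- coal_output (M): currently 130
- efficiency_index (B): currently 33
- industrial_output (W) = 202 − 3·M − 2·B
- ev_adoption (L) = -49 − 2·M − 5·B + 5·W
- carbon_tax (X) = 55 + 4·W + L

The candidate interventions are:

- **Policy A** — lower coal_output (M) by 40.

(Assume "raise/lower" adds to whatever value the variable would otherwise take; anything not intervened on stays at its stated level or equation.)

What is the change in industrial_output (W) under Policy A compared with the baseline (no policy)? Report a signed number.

120

Baseline:
  M = 130
  B = 33
  W = 202 − 3·130 − 2·33 = -254
Policy A (M − 40):
  M = 130 − 40 = 90
  B = 33
  W = 202 − 3·90 − 2·33 = -134
Change in W: -134 − (-254) = 120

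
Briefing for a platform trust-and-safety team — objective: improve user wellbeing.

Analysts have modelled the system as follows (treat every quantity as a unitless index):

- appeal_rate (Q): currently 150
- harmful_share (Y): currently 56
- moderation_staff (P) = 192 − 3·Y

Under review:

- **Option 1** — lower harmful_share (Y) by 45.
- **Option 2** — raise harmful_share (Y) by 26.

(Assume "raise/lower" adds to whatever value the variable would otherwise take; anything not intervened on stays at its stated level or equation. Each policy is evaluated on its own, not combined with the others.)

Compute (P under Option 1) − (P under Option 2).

213

Option 1 (Y − 45):
  Y = 56 − 45 = 11
  P = 192 − 3·11 = 159
Option 2 (Y + 26):
  Y = 56 + 26 = 82
  P = 192 − 3·82 = -54
P: 159 − (-54) = 213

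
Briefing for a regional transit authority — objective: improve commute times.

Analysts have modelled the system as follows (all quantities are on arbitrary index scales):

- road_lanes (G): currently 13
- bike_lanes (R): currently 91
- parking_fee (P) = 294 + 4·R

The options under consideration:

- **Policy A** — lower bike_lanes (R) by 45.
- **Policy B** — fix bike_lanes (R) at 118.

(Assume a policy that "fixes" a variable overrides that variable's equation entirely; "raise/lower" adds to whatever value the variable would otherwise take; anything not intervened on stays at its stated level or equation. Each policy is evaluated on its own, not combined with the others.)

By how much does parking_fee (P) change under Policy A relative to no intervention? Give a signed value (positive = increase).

-180

Baseline:
  R = 91
  P = 294 + 4·91 = 658
Policy A (R − 45):
  R = 91 − 45 = 46
  P = 294 + 4·46 = 478
Change in P: 478 − 658 = -180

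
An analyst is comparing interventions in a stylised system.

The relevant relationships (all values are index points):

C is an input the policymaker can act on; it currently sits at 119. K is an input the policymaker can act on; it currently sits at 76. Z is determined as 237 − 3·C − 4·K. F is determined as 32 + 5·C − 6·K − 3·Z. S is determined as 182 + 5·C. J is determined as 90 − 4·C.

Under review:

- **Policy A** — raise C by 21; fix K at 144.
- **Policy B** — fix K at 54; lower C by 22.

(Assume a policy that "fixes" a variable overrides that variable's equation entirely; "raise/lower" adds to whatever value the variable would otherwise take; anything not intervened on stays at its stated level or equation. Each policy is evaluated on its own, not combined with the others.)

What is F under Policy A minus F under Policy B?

Policy A (C + 21, K := 144):
  C = 119 + 21 = 140
  K = 144
  Z = 237 − 3·140 − 4·144 = -759
  F = 32 + 5·140 − 6·144 − 3·(-759) = 2145
Policy B (K := 54, C − 22):
  C = 119 − 22 = 97
  K = 54
  Z = 237 − 3·97 − 4·54 = -270
  F = 32 + 5·97 − 6·54 − 3·(-270) = 1003
F: 2145 − 1003 = 1142

1142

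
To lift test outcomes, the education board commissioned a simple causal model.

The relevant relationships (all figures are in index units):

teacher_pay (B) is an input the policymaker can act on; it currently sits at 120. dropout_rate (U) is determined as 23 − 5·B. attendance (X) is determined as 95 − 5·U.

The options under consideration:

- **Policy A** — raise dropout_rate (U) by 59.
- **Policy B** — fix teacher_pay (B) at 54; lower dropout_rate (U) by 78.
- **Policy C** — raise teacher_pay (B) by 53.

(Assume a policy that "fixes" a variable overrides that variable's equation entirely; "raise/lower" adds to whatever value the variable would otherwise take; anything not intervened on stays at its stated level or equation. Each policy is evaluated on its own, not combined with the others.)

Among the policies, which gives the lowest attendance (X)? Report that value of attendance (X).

Policy A (U + 59):
  B = 120
  U = 23 − 5·120 (+59 from intervention) = -518
  X = 95 − 5·(-518) = 2685
Policy B (B := 54, U − 78):
  B = 54
  U = 23 − 5·54 (−78 from intervention) = -325
  X = 95 − 5·(-325) = 1720
Policy C (B + 53):
  B = 120 + 53 = 173
  U = 23 − 5·173 = -842
  X = 95 − 5·(-842) = 4305
Comparing — Policy A: X=2685, Policy B: X=1720, Policy C: X=4305. Lowest is 1720 (Policy B).

1720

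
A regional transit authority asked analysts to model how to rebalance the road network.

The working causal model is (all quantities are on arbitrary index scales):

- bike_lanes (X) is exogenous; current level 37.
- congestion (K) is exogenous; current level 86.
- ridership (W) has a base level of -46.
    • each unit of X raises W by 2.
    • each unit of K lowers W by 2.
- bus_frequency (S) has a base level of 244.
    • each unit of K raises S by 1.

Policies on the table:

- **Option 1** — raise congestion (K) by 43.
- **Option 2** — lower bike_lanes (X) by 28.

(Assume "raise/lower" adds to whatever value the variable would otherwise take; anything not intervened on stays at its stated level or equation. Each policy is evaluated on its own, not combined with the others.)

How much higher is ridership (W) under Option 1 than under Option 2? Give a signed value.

Option 1 (K + 43):
  X = 37
  K = 86 + 43 = 129
  W = -46 + 2·37 − 2·129 = -230
Option 2 (X − 28):
  X = 37 − 28 = 9
  K = 86
  W = -46 + 2·9 − 2·86 = -200
W: -230 − (-200) = -30

-30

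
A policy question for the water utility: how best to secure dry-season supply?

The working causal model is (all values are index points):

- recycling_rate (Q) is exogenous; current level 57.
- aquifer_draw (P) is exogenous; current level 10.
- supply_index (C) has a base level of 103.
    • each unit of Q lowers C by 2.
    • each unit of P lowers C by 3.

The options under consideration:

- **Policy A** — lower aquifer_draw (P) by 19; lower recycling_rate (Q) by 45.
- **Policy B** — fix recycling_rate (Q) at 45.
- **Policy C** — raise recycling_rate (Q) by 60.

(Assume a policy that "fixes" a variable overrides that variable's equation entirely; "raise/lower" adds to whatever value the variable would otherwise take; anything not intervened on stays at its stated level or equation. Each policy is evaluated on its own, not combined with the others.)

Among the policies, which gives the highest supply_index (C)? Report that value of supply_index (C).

106

Policy A (P − 19, Q − 45):
  Q = 57 − 45 = 12
  P = 10 − 19 = -9
  C = 103 − 2·12 − 3·(-9) = 106
Policy B (Q := 45):
  Q = 45
  P = 10
  C = 103 − 2·45 − 3·10 = -17
Policy C (Q + 60):
  Q = 57 + 60 = 117
  P = 10
  C = 103 − 2·117 − 3·10 = -161
Comparing — Policy A: C=106, Policy B: C=-17, Policy C: C=-161. Highest is 106 (Policy A).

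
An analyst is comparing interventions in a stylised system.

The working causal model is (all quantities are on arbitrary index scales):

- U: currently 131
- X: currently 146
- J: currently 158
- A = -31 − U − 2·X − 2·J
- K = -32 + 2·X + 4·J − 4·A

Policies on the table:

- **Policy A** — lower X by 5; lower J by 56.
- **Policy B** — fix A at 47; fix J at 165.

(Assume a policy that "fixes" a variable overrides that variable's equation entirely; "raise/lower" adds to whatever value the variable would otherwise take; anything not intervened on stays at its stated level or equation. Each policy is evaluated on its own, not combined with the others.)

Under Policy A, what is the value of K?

3250

Policy A (X − 5, J − 56):
  U = 131
  X = 146 − 5 = 141
  J = 158 − 56 = 102
  A = -31 − 131 − 2·141 − 2·102 = -648
  K = -32 + 2·141 + 4·102 − 4·(-648) = 3250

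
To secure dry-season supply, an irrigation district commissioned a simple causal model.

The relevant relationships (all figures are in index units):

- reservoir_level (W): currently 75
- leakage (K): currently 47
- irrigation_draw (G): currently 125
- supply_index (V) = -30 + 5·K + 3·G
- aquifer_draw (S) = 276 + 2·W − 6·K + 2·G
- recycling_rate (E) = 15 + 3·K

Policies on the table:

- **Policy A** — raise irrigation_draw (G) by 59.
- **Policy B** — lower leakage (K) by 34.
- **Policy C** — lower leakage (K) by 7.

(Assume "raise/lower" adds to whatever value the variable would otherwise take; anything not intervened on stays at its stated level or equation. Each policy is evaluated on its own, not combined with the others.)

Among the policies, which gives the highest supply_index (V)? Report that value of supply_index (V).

Policy A (G + 59):
  K = 47
  G = 125 + 59 = 184
  V = -30 + 5·47 + 3·184 = 757
Policy B (K − 34):
  K = 47 − 34 = 13
  G = 125
  V = -30 + 5·13 + 3·125 = 410
Policy C (K − 7):
  K = 47 − 7 = 40
  G = 125
  V = -30 + 5·40 + 3·125 = 545
Comparing — Policy A: V=757, Policy B: V=410, Policy C: V=545. Highest is 757 (Policy A).

757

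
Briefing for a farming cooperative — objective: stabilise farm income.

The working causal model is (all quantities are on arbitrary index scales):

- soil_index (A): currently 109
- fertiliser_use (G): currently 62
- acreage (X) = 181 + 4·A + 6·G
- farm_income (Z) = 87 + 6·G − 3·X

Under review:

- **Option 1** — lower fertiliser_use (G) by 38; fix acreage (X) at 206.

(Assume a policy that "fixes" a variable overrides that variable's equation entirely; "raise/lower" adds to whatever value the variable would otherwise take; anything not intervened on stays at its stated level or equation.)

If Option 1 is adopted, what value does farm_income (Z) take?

-387

Option 1 (G − 38, X := 206):
  A = 109
  G = 62 − 38 = 24
  X = 206
  Z = 87 + 6·24 − 3·206 = -387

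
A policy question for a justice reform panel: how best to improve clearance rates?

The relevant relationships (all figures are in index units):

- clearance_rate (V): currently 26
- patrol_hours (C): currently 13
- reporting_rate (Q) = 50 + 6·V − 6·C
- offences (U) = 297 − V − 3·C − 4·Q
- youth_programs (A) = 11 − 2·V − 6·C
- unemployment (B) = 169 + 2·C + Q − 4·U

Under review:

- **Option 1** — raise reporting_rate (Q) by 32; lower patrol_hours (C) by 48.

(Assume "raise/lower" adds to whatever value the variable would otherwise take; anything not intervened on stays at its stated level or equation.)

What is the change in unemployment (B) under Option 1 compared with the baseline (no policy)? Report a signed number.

4768

Baseline:
  V = 26
  C = 13
  Q = 50 + 6·26 − 6·13 = 128
  U = 297 − 26 − 3·13 − 4·128 = -280
  B = 169 + 2·13 + 128 − 4·(-280) = 1443
Option 1 (Q + 32, C − 48):
  V = 26
  C = 13 − 48 = -35
  Q = 50 + 6·26 − 6·(-35) (+32 from intervention) = 448
  U = 297 − 26 − 3·(-35) − 4·448 = -1416
  B = 169 + 2·(-35) + 448 − 4·(-1416) = 6211
Change in B: 6211 − 1443 = 4768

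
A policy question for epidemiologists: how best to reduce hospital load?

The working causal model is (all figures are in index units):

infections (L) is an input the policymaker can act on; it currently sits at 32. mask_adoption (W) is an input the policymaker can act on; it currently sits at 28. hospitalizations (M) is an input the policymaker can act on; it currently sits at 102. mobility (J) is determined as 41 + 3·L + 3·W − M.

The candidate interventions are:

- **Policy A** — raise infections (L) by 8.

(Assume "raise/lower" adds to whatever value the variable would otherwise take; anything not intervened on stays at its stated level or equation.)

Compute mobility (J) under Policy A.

143

Policy A (L + 8):
  L = 32 + 8 = 40
  W = 28
  M = 102
  J = 41 + 3·40 + 3·28 − 102 = 143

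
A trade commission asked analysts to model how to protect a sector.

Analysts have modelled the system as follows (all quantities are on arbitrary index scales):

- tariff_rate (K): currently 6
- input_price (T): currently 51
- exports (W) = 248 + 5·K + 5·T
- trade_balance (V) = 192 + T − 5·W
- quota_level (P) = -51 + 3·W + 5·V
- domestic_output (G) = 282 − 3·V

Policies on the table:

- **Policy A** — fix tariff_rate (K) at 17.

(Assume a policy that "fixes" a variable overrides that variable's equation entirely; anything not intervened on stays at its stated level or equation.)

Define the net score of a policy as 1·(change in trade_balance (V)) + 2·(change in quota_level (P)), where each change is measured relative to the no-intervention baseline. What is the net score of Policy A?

Baseline:
  K = 6
  T = 51
  W = 248 + 5·6 + 5·51 = 533
  V = 192 + 51 − 5·533 = -2422
  P = -51 + 3·533 + 5·(-2422) = -10562
Policy A (K := 17):
  K = 17
  T = 51
  W = 248 + 5·17 + 5·51 = 588
  V = 192 + 51 − 5·588 = -2697
  P = -51 + 3·588 + 5·(-2697) = -11772
ΔV = -2697 − (-2422) = -275; ΔP = -11772 − (-10562) = -1210
Score = 1·(-275) + 2·(-1210) = -2695

-2695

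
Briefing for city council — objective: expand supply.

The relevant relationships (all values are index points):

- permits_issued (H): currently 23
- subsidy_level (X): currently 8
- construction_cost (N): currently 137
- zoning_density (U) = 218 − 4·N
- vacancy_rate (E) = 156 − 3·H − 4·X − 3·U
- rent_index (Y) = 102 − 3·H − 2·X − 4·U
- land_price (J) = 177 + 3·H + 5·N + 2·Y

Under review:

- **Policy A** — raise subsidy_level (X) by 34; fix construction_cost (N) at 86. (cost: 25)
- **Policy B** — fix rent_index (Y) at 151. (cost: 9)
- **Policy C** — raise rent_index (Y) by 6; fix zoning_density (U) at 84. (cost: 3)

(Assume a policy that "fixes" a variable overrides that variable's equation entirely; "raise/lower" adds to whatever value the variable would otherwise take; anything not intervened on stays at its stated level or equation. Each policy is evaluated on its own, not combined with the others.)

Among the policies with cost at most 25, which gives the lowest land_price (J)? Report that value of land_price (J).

305

Policy A (X + 34, N := 86):
  H = 23
  X = 8 + 34 = 42
  N = 86
  U = 218 − 4·86 = -126
  Y = 102 − 3·23 − 2·42 − 4·(-126) = 453
  J = 177 + 3·23 + 5·86 + 2·453 = 1582
Policy B (Y := 151):
  H = 23
  X = 8
  N = 137
  U = 218 − 4·137 = -330
  Y = 151
  J = 177 + 3·23 + 5·137 + 2·151 = 1233
Policy C (Y + 6, U := 84):
  H = 23
  X = 8
  N = 137
  U = 84
  Y = 102 − 3·23 − 2·8 − 4·84 (+6 from intervention) = -313
  J = 177 + 3·23 + 5·137 + 2·(-313) = 305
Comparing — Policy A: J=1582, Policy B: J=1233, Policy C: J=305. Lowest is 305 (Policy C).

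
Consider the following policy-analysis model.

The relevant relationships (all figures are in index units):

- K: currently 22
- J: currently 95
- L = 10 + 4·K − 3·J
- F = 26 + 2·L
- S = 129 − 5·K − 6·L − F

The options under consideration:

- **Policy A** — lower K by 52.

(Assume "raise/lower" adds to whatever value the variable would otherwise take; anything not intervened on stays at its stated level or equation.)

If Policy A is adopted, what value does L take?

-395

Policy A (K − 52):
  K = 22 − 52 = -30
  J = 95
  L = 10 + 4·(-30) − 3·95 = -395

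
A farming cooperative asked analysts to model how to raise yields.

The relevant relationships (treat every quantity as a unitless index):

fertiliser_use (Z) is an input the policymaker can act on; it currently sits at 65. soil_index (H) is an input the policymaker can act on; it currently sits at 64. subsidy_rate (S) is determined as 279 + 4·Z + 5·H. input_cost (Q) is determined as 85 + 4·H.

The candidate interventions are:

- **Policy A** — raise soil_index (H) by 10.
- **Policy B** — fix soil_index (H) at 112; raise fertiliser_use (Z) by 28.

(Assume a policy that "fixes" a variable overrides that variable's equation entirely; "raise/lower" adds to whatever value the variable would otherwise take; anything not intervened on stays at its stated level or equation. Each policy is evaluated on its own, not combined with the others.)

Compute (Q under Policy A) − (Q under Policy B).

-152

Policy A (H + 10):
  H = 64 + 10 = 74
  Q = 85 + 4·74 = 381
Policy B (H := 112, Z + 28):
  H = 112
  Q = 85 + 4·112 = 533
Q: 381 − 533 = -152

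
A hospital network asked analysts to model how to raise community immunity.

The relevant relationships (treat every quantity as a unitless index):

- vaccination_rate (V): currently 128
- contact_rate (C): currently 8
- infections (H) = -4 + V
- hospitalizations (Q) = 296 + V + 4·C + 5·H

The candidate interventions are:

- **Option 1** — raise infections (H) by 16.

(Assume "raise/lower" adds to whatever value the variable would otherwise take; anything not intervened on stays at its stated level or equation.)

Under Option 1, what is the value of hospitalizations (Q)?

1156

Option 1 (H + 16):
  V = 128
  C = 8
  H = -4 + 128 (+16 from intervention) = 140
  Q = 296 + 128 + 4·8 + 5·140 = 1156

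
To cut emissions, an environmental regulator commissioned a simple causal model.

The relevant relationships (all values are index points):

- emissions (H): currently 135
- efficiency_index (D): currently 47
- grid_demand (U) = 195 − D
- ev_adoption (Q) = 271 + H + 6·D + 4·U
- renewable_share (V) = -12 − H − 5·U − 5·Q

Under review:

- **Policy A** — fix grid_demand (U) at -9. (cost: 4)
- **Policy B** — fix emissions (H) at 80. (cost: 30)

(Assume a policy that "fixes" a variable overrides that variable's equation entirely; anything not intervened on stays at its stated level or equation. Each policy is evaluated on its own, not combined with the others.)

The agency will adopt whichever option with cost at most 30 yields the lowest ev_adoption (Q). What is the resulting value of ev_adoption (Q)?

Policy A (U := -9):
  H = 135
  D = 47
  U = -9
  Q = 271 + 135 + 6·47 + 4·(-9) = 652
Policy B (H := 80):
  H = 80
  D = 47
  U = 195 − 47 = 148
  Q = 271 + 80 + 6·47 + 4·148 = 1225
Comparing — Policy A: Q=652, Policy B: Q=1225. Lowest is 652 (Policy A).

652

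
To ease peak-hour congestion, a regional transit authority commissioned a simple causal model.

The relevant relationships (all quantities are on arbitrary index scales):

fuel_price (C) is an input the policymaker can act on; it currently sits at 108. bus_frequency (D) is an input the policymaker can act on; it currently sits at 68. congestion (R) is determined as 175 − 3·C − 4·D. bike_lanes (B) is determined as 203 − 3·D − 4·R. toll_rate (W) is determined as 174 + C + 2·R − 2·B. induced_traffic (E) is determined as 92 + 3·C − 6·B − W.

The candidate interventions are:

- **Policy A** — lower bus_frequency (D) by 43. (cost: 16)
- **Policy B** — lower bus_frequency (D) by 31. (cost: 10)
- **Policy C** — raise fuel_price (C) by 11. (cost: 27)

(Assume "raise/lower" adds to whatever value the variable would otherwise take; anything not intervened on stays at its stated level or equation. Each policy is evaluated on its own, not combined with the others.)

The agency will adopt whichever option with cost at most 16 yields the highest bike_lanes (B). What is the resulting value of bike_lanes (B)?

Policy A (D − 43):
  C = 108
  D = 68 − 43 = 25
  R = 175 − 3·108 − 4·25 = -249
  B = 203 − 3·25 − 4·(-249) = 1124
Policy B (D − 31):
  C = 108
  D = 68 − 31 = 37
  R = 175 − 3·108 − 4·37 = -297
  B = 203 − 3·37 − 4·(-297) = 1280
Comparing — Policy A: B=1124, Policy B: B=1280. Highest is 1280 (Policy B).

1280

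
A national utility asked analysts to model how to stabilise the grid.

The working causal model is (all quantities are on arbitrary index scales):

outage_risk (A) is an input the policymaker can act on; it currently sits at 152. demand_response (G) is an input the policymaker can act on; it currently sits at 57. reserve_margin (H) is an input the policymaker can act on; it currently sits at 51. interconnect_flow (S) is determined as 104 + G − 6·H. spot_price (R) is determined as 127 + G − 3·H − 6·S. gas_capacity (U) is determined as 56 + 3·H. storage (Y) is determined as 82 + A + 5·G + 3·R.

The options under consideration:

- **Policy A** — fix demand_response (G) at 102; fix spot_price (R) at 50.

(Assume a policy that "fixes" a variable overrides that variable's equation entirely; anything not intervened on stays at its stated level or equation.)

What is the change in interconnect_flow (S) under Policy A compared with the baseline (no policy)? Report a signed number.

Baseline:
  G = 57
  H = 51
  S = 104 + 57 − 6·51 = -145
Policy A (G := 102, R := 50):
  G = 102
  H = 51
  S = 104 + 102 − 6·51 = -100
Change in S: -100 − (-145) = 45

45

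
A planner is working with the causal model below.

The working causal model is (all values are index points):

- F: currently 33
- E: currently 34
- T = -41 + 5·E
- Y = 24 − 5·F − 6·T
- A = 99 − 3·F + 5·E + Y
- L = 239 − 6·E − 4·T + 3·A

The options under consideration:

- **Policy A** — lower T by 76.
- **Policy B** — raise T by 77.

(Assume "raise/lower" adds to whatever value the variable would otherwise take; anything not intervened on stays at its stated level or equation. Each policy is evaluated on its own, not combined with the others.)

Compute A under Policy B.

-1207

Policy B (T + 77):
  F = 33
  E = 34
  T = -41 + 5·34 (+77 from intervention) = 206
  Y = 24 − 5·33 − 6·206 = -1377
  A = 99 − 3·33 + 5·34 + (-1377) = -1207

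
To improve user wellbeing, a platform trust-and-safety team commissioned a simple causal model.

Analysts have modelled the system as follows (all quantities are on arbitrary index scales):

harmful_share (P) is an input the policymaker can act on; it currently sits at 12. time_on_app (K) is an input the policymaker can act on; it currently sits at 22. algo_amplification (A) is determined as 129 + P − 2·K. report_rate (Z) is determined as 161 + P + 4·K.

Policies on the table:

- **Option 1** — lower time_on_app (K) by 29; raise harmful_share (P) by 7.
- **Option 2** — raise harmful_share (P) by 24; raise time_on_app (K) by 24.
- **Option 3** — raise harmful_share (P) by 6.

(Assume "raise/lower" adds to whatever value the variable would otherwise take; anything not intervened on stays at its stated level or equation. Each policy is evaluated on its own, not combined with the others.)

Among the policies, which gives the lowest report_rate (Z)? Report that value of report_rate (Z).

Option 1 (K − 29, P + 7):
  P = 12 + 7 = 19
  K = 22 − 29 = -7
  Z = 161 + 19 + 4·(-7) = 152
Option 2 (P + 24, K + 24):
  P = 12 + 24 = 36
  K = 22 + 24 = 46
  Z = 161 + 36 + 4·46 = 381
Option 3 (P + 6):
  P = 12 + 6 = 18
  K = 22
  Z = 161 + 18 + 4·22 = 267
Comparing — Option 1: Z=152, Option 2: Z=381, Option 3: Z=267. Lowest is 152 (Option 1).

152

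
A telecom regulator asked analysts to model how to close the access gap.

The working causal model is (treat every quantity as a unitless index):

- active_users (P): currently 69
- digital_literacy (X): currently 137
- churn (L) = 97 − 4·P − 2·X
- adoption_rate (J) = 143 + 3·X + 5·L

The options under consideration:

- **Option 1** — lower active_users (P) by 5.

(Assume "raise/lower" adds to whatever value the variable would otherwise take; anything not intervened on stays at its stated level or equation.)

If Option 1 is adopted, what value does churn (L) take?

Option 1 (P − 5):
  P = 69 − 5 = 64
  X = 137
  L = 97 − 4·64 − 2·137 = -433

-433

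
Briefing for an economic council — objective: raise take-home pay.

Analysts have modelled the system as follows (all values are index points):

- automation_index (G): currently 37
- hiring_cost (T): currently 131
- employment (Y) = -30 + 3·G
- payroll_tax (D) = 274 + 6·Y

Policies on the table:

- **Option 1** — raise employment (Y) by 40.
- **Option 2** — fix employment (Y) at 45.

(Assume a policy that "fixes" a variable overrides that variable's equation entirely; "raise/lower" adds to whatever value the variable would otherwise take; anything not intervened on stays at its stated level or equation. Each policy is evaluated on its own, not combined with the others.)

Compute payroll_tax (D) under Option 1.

Option 1 (Y + 40):
  G = 37
  Y = -30 + 3·37 (+40 from intervention) = 121
  D = 274 + 6·121 = 1000

1000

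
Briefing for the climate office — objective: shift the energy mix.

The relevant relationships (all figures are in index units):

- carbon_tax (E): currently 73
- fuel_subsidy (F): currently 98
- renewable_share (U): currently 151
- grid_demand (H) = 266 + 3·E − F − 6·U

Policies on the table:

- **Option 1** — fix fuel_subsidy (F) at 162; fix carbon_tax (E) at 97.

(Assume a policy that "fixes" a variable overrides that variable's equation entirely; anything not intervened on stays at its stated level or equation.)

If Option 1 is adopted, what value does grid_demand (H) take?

-511

Option 1 (F := 162, E := 97):
  E = 97
  F = 162
  U = 151
  H = 266 + 3·97 − 162 − 6·151 = -511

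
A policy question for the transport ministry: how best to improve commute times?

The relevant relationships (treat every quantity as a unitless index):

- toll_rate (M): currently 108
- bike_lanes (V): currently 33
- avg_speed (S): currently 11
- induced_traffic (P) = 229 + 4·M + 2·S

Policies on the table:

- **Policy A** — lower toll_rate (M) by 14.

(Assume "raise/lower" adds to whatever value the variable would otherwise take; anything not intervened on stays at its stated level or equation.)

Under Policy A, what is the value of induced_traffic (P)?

Policy A (M − 14):
  M = 108 − 14 = 94
  S = 11
  P = 229 + 4·94 + 2·11 = 627

627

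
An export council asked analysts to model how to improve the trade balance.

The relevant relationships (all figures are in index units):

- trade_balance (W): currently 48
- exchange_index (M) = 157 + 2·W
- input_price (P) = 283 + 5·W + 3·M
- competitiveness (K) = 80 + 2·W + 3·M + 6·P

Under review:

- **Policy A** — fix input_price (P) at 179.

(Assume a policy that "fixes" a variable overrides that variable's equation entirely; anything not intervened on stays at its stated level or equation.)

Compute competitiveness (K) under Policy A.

2009

Policy A (P := 179):
  W = 48
  M = 157 + 2·48 = 253
  P = 179
  K = 80 + 2·48 + 3·253 + 6·179 = 2009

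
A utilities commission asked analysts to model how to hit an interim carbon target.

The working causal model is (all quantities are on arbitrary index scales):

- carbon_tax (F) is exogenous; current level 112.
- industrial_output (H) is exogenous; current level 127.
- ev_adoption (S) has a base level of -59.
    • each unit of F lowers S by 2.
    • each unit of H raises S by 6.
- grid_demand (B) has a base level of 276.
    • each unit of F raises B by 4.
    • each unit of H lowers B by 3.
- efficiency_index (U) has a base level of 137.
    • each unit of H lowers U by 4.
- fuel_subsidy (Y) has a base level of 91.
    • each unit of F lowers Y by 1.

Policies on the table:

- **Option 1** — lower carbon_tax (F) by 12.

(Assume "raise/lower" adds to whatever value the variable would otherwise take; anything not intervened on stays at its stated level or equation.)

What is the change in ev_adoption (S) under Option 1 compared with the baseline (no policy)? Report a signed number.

24

Baseline:
  F = 112
  H = 127
  S = -59 − 2·112 + 6·127 = 479
Option 1 (F − 12):
  F = 112 − 12 = 100
  H = 127
  S = -59 − 2·100 + 6·127 = 503
Change in S: 503 − 479 = 24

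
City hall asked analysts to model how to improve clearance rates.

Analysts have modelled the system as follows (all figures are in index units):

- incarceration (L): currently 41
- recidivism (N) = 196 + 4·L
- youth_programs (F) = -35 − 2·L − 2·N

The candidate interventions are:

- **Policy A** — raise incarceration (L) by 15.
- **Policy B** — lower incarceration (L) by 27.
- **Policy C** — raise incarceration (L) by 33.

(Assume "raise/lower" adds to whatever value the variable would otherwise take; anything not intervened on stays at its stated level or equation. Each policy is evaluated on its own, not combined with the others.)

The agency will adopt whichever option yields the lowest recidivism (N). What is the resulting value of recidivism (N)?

Policy A (L + 15):
  L = 41 + 15 = 56
  N = 196 + 4·56 = 420
Policy B (L − 27):
  L = 41 − 27 = 14
  N = 196 + 4·14 = 252
Policy C (L + 33):
  L = 41 + 33 = 74
  N = 196 + 4·74 = 492
Comparing — Policy A: N=420, Policy B: N=252, Policy C: N=492. Lowest is 252 (Policy B).

252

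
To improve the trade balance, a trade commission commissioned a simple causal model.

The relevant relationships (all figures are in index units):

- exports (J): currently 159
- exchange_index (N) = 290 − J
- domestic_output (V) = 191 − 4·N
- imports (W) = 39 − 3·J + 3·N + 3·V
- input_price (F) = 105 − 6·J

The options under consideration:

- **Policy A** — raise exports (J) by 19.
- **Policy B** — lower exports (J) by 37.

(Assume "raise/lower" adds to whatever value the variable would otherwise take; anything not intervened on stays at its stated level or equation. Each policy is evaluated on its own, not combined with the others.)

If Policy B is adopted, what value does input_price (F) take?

-627

Policy B (J − 37):
  J = 159 − 37 = 122
  F = 105 − 6·122 = -627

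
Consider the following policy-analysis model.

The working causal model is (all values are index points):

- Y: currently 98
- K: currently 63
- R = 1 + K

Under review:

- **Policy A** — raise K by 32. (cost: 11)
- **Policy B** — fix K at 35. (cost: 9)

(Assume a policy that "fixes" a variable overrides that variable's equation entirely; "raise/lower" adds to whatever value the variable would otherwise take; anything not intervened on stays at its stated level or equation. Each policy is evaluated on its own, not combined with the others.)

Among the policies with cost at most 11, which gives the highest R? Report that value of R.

96

Policy A (K + 32):
  K = 63 + 32 = 95
  R = 1 + 95 = 96
Policy B (K := 35):
  K = 35
  R = 1 + 35 = 36
Comparing — Policy A: R=96, Policy B: R=36. Highest is 96 (Policy A).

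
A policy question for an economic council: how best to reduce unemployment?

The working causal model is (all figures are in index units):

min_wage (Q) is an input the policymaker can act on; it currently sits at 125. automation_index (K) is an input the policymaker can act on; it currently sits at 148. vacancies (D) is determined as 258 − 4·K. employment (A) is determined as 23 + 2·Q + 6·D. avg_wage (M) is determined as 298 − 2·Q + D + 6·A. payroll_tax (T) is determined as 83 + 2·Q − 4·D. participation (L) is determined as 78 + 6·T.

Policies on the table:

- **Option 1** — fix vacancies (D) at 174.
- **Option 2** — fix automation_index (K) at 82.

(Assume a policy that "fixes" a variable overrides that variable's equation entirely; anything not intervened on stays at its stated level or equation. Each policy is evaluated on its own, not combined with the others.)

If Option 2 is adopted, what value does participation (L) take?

3756

Option 2 (K := 82):
  Q = 125
  K = 82
  D = 258 − 4·82 = -70
  T = 83 + 2·125 − 4·(-70) = 613
  L = 78 + 6·613 = 3756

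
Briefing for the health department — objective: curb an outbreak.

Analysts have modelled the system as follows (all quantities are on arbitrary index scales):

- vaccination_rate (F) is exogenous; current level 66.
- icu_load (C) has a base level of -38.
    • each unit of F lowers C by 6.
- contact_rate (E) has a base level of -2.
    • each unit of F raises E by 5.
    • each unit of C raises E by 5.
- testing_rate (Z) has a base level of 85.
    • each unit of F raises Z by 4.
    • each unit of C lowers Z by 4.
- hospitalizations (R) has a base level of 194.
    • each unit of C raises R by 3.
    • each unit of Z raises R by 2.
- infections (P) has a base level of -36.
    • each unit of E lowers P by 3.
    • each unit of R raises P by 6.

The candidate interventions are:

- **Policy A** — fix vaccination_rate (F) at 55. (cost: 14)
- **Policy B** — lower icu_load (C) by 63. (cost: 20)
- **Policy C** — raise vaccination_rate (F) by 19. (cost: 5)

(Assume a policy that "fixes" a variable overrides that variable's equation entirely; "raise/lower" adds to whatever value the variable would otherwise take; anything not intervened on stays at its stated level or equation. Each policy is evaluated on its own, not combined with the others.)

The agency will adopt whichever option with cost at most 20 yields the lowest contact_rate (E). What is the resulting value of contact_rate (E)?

-2317

Policy A (F := 55):
  F = 55
  C = -38 − 6·55 = -368
  E = -2 + 5·55 + 5·(-368) = -1567
Policy B (C − 63):
  F = 66
  C = -38 − 6·66 (−63 from intervention) = -497
  E = -2 + 5·66 + 5·(-497) = -2157
Policy C (F + 19):
  F = 66 + 19 = 85
  C = -38 − 6·85 = -548
  E = -2 + 5·85 + 5·(-548) = -2317
Comparing — Policy A: E=-1567, Policy B: E=-2157, Policy C: E=-2317. Lowest is -2317 (Policy C).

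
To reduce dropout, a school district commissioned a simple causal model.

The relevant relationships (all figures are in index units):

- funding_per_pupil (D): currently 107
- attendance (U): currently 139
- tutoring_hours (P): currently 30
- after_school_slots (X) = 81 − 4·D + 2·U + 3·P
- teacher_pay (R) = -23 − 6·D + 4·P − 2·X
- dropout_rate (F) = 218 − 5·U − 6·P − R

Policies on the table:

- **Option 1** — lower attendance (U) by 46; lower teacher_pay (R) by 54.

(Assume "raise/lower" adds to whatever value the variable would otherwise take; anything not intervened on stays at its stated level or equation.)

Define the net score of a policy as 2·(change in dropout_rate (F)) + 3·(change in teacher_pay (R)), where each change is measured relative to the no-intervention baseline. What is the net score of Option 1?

Baseline:
  D = 107
  U = 139
  P = 30
  X = 81 − 4·107 + 2·139 + 3·30 = 21
  R = -23 − 6·107 + 4·30 − 2·21 = -587
  F = 218 − 5·139 − 6·30 − (-587) = -70
Option 1 (U − 46, R − 54):
  D = 107
  U = 139 − 46 = 93
  P = 30
  X = 81 − 4·107 + 2·93 + 3·30 = -71
  R = -23 − 6·107 + 4·30 − 2·(-71) (−54 from intervention) = -457
  F = 218 − 5·93 − 6·30 − (-457) = 30
ΔF = 30 − (-70) = 100; ΔR = -457 − (-587) = 130
Score = 2·100 + 3·130 = 590

590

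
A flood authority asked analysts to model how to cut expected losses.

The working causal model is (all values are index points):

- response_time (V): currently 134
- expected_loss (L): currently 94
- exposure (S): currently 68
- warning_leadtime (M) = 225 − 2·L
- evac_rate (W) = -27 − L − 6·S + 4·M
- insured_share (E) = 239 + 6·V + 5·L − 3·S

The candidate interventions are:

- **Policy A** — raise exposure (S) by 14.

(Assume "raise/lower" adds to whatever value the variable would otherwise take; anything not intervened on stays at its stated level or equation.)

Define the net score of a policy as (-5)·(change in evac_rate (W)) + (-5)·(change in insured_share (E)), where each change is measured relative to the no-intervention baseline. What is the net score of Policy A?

Baseline:
  V = 134
  L = 94
  S = 68
  M = 225 − 2·94 = 37
  W = -27 − 94 − 6·68 + 4·37 = -381
  E = 239 + 6·134 + 5·94 − 3·68 = 1309
Policy A (S + 14):
  V = 134
  L = 94
  S = 68 + 14 = 82
  M = 225 − 2·94 = 37
  W = -27 − 94 − 6·82 + 4·37 = -465
  E = 239 + 6·134 + 5·94 − 3·82 = 1267
ΔW = -465 − (-381) = -84; ΔE = 1267 − 1309 = -42
Score = (-5)·(-84) + (-5)·(-42) = 630

630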